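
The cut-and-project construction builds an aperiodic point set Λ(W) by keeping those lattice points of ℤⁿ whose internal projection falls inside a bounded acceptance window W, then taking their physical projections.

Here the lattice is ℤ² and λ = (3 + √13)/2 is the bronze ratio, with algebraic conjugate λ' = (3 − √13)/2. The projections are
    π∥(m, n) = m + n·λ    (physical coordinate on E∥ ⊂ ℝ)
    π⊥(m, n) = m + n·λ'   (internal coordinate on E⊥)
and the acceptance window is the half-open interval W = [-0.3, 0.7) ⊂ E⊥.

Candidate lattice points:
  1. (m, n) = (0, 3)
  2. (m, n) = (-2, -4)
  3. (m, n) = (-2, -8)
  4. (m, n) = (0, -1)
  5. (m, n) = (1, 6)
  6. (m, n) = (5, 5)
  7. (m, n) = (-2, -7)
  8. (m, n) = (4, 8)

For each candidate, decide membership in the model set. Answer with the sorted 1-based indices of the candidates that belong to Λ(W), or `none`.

Numerically λ ≈ 3.302776 and λ' = −1/λ ≈ -0.302776.
#1 (0,3): internal coord 0 + (3)·λ' = -0.908327; -0.908327 ∉ [-0.3, 0.7) → out
#2 (-2,-4): internal coord -2 + (-4)·λ' = -0.788897; -0.788897 ∉ [-0.3, 0.7) → out
#3 (-2,-8): internal coord -2 + (-8)·λ' = +0.422205; +0.422205 ∈ [-0.3, 0.7) → IN Λ
#4 (0,-1): internal coord 0 + (-1)·λ' = +0.302776; +0.302776 ∈ [-0.3, 0.7) → IN Λ
#5 (1,6): internal coord 1 + (6)·λ' = -0.816654; -0.816654 ∉ [-0.3, 0.7) → out
#6 (5,5): internal coord 5 + (5)·λ' = +3.486122; +3.486122 ∉ [-0.3, 0.7) → out
#7 (-2,-7): internal coord -2 + (-7)·λ' = +0.119429; +0.119429 ∈ [-0.3, 0.7) → IN Λ
#8 (4,8): internal coord 4 + (8)·λ' = +1.577795; +1.577795 ∉ [-0.3, 0.7) → out

3, 4, 7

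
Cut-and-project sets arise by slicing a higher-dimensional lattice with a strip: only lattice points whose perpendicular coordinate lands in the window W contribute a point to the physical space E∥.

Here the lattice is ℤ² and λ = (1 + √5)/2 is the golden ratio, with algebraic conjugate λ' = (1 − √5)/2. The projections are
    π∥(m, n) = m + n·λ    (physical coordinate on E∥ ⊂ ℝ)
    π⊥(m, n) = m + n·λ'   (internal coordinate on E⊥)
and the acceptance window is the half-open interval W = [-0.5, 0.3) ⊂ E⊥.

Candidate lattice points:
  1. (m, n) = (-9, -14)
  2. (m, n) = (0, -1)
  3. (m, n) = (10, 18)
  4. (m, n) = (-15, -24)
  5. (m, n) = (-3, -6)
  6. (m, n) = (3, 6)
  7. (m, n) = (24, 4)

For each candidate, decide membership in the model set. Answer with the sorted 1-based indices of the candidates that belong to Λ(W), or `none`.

λ' = (1−√5)/2 ≈ -0.6180.
#1 (-9,-14): internal coord -9 + (-14)·λ' = -0.3475; -0.3475 ∈ [-0.5, 0.3) → IN Λ
#2 (0,-1): internal coord 0 + (-1)·λ' = +0.6180; +0.6180 ∉ [-0.5, 0.3) → out
#3 (10,18): internal coord 10 + (18)·λ' = -1.1246; -1.1246 ∉ [-0.5, 0.3) → out
#4 (-15,-24): internal coord -15 + (-24)·λ' = -0.1672; -0.1672 ∈ [-0.5, 0.3) → IN Λ
#5 (-3,-6): internal coord -3 + (-6)·λ' = +0.7082; +0.7082 ∉ [-0.5, 0.3) → out
#6 (3,6): internal coord 3 + (6)·λ' = -0.7082; -0.7082 ∉ [-0.5, 0.3) → out
#7 (24,4): internal coord 24 + (4)·λ' = +21.5279; +21.5279 ∉ [-0.5, 0.3) → out

1, 4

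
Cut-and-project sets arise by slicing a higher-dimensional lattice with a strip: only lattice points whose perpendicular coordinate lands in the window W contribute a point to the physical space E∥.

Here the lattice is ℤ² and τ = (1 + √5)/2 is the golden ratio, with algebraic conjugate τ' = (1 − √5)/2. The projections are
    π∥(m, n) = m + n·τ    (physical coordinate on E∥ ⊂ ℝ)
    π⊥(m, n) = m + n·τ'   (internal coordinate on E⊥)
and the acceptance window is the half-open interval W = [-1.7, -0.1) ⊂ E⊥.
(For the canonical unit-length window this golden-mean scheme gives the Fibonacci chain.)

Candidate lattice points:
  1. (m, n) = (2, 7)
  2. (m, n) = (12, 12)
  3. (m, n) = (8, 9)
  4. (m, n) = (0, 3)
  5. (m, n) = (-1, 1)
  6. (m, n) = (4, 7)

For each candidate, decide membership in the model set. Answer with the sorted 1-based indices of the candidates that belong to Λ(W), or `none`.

τ' = (1−√5)/2 ≈ -0.618034.
candidate 1: (m,n)=(2,7) → π∥ = 2+7·τ ≈ 13.326238, π⊥ = 2+7·τ' ≈ -2.326238 ∉ [-1.7, -0.1) ⇒ out
candidate 2: (m,n)=(12,12) → π∥ = 12+12·τ ≈ 31.416408, π⊥ = 12+12·τ' ≈ 4.583592 ∉ [-1.7, -0.1) ⇒ out
candidate 3: (m,n)=(8,9) → π∥ = 8+9·τ ≈ 22.562306, π⊥ = 8+9·τ' ≈ 2.437694 ∉ [-1.7, -0.1) ⇒ out
candidate 4: (m,n)=(0,3) → π∥ = 0+3·τ ≈ 4.854102, π⊥ = 0+3·τ' ≈ -1.854102 ∉ [-1.7, -0.1) ⇒ out
candidate 5: (m,n)=(-1,1) → π∥ = -1+1·τ ≈ 0.618034, π⊥ = -1+1·τ' ≈ -1.618034 ∈ [-1.7, -0.1) ⇒ IN Λ
candidate 6: (m,n)=(4,7) → π∥ = 4+7·τ ≈ 15.326238, π⊥ = 4+7·τ' ≈ -0.326238 ∈ [-1.7, -0.1) ⇒ IN Λ

5, 6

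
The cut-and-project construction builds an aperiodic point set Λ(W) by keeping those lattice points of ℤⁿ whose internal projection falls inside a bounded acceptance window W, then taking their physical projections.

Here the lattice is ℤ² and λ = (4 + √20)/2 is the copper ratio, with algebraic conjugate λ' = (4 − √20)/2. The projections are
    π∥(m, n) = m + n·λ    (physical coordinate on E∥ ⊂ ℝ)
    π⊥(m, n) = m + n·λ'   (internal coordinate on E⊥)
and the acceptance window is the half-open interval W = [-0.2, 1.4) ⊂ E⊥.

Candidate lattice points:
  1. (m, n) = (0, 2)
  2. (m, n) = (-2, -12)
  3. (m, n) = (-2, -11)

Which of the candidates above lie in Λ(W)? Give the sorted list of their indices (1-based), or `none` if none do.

λ' = (4−√20)/2 ≈ -0.23607.
[1] lift (0,2): star map gives -0.47214; window check -0.2 ≤ -0.47214 < 1.4 is false → out
[2] lift (-2,-12): star map gives 0.83282; window check -0.2 ≤ 0.83282 < 1.4 is true → IN Λ
[3] lift (-2,-11): star map gives 0.59675; window check -0.2 ≤ 0.59675 < 1.4 is true → IN Λ

2, 3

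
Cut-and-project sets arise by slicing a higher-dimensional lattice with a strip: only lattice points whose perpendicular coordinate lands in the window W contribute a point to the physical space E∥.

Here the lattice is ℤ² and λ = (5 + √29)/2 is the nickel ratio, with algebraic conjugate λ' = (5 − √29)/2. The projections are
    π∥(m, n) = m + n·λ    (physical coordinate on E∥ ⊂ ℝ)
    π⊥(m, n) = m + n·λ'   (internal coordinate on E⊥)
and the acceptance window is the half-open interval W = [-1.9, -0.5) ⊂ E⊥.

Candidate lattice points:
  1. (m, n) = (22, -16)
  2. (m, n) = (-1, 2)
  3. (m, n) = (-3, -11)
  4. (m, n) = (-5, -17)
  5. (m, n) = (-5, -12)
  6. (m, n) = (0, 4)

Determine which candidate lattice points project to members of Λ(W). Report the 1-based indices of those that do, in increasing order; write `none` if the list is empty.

2, 3, 4, 6

Compute λ' = (5−√29)/2 = -0.1926, so π⊥(m,n) = m -0.1926·n.
[1] lift (22,-16): star map gives 25.0813; window check -1.9 ≤ 25.0813 < -0.5 is false → out
[2] lift (-1,2): star map gives -1.3852; window check -1.9 ≤ -1.3852 < -0.5 is true → IN Λ
[3] lift (-3,-11): star map gives -0.8816; window check -1.9 ≤ -0.8816 < -0.5 is true → IN Λ
[4] lift (-5,-17): star map gives -1.7261; window check -1.9 ≤ -1.7261 < -0.5 is true → IN Λ
[5] lift (-5,-12): star map gives -2.6890; window check -1.9 ≤ -2.6890 < -0.5 is false → out
[6] lift (0,4): star map gives -0.7703; window check -1.9 ≤ -0.7703 < -0.5 is true → IN Λ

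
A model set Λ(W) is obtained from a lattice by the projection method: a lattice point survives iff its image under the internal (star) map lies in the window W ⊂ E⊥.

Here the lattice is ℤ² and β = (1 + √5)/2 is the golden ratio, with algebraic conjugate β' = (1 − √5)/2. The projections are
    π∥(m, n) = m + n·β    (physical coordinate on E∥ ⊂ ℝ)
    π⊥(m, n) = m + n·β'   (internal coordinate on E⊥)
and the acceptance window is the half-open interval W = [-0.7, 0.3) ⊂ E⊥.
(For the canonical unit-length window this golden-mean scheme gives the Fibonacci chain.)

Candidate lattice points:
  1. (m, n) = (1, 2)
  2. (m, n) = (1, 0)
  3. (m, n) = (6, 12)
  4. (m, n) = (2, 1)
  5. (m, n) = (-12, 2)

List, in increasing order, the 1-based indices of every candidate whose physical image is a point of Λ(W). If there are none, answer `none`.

1

Compute β' = (1−√5)/2 = -0.618034, so π⊥(m,n) = m -0.618034·n.
[1] lift (1,2): star map gives -0.236068; window check -0.7 ≤ -0.236068 < 0.3 is true → IN Λ
[2] lift (1,0): star map gives 1.000000; window check -0.7 ≤ 1.000000 < 0.3 is false → out
[3] lift (6,12): star map gives -1.416408; window check -0.7 ≤ -1.416408 < 0.3 is false → out
[4] lift (2,1): star map gives 1.381966; window check -0.7 ≤ 1.381966 < 0.3 is false → out
[5] lift (-12,2): star map gives -13.236068; window check -0.7 ≤ -13.236068 < 0.3 is false → out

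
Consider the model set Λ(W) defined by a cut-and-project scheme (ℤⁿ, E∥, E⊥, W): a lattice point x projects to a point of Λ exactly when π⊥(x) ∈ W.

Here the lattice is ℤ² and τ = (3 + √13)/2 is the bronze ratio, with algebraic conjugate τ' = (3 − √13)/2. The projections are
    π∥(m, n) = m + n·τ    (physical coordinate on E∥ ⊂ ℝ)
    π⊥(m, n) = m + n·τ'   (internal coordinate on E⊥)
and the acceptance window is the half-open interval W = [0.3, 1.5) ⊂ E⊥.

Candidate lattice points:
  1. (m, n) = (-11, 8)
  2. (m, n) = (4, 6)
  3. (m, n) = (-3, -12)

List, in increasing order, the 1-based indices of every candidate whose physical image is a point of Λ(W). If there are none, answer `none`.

3

Compute τ' = (3−√13)/2 = -0.3028, so π⊥(m,n) = m -0.3028·n.
[1] lift (-11,8): star map gives -13.4222; window check 0.3 ≤ -13.4222 < 1.5 is false → out
[2] lift (4,6): star map gives 2.1833; window check 0.3 ≤ 2.1833 < 1.5 is false → out
[3] lift (-3,-12): star map gives 0.6333; window check 0.3 ≤ 0.6333 < 1.5 is true → IN Λ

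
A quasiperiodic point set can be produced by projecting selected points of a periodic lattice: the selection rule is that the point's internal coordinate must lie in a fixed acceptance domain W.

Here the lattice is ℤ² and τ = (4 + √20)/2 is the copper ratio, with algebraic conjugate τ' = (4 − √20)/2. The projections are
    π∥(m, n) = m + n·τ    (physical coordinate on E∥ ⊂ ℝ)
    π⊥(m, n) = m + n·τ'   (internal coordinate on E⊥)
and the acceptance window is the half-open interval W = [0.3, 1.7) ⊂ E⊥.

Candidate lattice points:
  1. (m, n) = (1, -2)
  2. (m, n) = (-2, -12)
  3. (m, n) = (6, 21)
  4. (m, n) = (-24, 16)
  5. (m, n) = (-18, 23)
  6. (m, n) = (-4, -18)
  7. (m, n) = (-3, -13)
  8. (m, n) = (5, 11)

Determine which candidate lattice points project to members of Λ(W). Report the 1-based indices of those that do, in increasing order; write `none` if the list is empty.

1, 2, 3

Compute τ' = (4−√20)/2 = -0.23607, so π⊥(m,n) = m -0.23607·n.
[1] lift (1,-2): star map gives 1.47214; window check 0.3 ≤ 1.47214 < 1.7 is true → IN Λ
[2] lift (-2,-12): star map gives 0.83282; window check 0.3 ≤ 0.83282 < 1.7 is true → IN Λ
[3] lift (6,21): star map gives 1.04257; window check 0.3 ≤ 1.04257 < 1.7 is true → IN Λ
[4] lift (-24,16): star map gives -27.77709; window check 0.3 ≤ -27.77709 < 1.7 is false → out
[5] lift (-18,23): star map gives -23.42956; window check 0.3 ≤ -23.42956 < 1.7 is false → out
[6] lift (-4,-18): star map gives 0.24922; window check 0.3 ≤ 0.24922 < 1.7 is false → out
[7] lift (-3,-13): star map gives 0.06888; window check 0.3 ≤ 0.06888 < 1.7 is false → out
[8] lift (5,11): star map gives 2.40325; window check 0.3 ≤ 2.40325 < 1.7 is false → out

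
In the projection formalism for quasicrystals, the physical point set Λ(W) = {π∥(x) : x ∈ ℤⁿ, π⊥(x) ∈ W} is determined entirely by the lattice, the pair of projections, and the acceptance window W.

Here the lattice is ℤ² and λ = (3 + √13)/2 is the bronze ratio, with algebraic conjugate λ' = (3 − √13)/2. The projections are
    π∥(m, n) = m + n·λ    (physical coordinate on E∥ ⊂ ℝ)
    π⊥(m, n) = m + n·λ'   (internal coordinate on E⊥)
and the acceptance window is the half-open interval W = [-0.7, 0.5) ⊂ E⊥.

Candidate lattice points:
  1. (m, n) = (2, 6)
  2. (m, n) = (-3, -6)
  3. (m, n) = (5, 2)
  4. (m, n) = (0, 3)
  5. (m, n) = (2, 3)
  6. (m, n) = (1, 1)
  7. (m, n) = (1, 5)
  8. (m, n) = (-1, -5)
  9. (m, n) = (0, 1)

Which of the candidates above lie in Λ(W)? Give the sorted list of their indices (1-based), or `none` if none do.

1, 7, 9

Numerically λ ≈ 3.30278 and λ' = −1/λ ≈ -0.30278.
candidate 1: (m,n)=(2,6) → π∥ = 2+6·λ ≈ 21.81665, π⊥ = 2+6·λ' ≈ 0.18335 ∈ [-0.7, 0.5) ⇒ IN Λ
candidate 2: (m,n)=(-3,-6) → π∥ = -3-6·λ ≈ -22.81665, π⊥ = -3-6·λ' ≈ -1.18335 ∉ [-0.7, 0.5) ⇒ out
candidate 3: (m,n)=(5,2) → π∥ = 5+2·λ ≈ 11.60555, π⊥ = 5+2·λ' ≈ 4.39445 ∉ [-0.7, 0.5) ⇒ out
candidate 4: (m,n)=(0,3) → π∥ = 0+3·λ ≈ 9.90833, π⊥ = 0+3·λ' ≈ -0.90833 ∉ [-0.7, 0.5) ⇒ out
candidate 5: (m,n)=(2,3) → π∥ = 2+3·λ ≈ 11.90833, π⊥ = 2+3·λ' ≈ 1.09167 ∉ [-0.7, 0.5) ⇒ out
candidate 6: (m,n)=(1,1) → π∥ = 1+1·λ ≈ 4.30278, π⊥ = 1+1·λ' ≈ 0.69722 ∉ [-0.7, 0.5) ⇒ out
candidate 7: (m,n)=(1,5) → π∥ = 1+5·λ ≈ 17.51388, π⊥ = 1+5·λ' ≈ -0.51388 ∈ [-0.7, 0.5) ⇒ IN Λ
candidate 8: (m,n)=(-1,-5) → π∥ = -1-5·λ ≈ -17.51388, π⊥ = -1-5·λ' ≈ 0.51388 ∉ [-0.7, 0.5) ⇒ out
candidate 9: (m,n)=(0,1) → π∥ = 0+1·λ ≈ 3.30278, π⊥ = 0+1·λ' ≈ -0.30278 ∈ [-0.7, 0.5) ⇒ IN Λ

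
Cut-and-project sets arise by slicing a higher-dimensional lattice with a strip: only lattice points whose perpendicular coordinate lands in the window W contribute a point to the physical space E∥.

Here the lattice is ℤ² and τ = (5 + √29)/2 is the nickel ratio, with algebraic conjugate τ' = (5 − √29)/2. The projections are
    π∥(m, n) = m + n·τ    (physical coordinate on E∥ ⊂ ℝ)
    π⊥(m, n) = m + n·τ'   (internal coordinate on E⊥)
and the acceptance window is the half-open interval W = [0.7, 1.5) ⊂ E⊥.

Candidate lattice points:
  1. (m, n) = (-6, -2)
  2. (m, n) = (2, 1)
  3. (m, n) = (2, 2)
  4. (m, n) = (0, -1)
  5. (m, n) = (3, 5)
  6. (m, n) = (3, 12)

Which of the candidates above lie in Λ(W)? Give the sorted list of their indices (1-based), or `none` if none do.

none

Compute τ' = (5−√29)/2 = -0.19258, so π⊥(m,n) = m -0.19258·n.
[1] lift (-6,-2): star map gives -5.61484; window check 0.7 ≤ -5.61484 < 1.5 is false → out
[2] lift (2,1): star map gives 1.80742; window check 0.7 ≤ 1.80742 < 1.5 is false → out
[3] lift (2,2): star map gives 1.61484; window check 0.7 ≤ 1.61484 < 1.5 is false → out
[4] lift (0,-1): star map gives 0.19258; window check 0.7 ≤ 0.19258 < 1.5 is false → out
[5] lift (3,5): star map gives 2.03709; window check 0.7 ≤ 2.03709 < 1.5 is false → out
[6] lift (3,12): star map gives 0.68901; window check 0.7 ≤ 0.68901 < 1.5 is false → out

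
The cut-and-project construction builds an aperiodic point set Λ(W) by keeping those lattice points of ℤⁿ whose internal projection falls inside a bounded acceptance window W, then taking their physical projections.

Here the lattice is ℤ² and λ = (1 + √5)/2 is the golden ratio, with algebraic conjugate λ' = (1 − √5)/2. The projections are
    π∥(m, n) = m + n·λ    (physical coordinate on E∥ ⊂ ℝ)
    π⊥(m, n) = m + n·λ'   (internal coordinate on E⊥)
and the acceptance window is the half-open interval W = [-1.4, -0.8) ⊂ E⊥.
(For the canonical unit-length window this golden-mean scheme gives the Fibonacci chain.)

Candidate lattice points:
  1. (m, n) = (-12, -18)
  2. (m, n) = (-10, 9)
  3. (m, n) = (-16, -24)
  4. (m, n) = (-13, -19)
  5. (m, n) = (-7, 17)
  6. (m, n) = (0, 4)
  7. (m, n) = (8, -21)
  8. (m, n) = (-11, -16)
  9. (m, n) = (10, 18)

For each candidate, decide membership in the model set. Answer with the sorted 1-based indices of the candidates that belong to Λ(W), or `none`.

Compute λ' = (1−√5)/2 = -0.61803, so π⊥(m,n) = m -0.61803·n.
#1 (-12,-18): internal coord -12 + (-18)·λ' = -0.87539; -0.87539 ∈ [-1.4, -0.8) → IN Λ
#2 (-10,9): internal coord -10 + (9)·λ' = -15.56231; -15.56231 ∉ [-1.4, -0.8) → out
#3 (-16,-24): internal coord -16 + (-24)·λ' = -1.16718; -1.16718 ∈ [-1.4, -0.8) → IN Λ
#4 (-13,-19): internal coord -13 + (-19)·λ' = -1.25735; -1.25735 ∈ [-1.4, -0.8) → IN Λ
#5 (-7,17): internal coord -7 + (17)·λ' = -17.50658; -17.50658 ∉ [-1.4, -0.8) → out
#6 (0,4): internal coord 0 + (4)·λ' = -2.47214; -2.47214 ∉ [-1.4, -0.8) → out
#7 (8,-21): internal coord 8 + (-21)·λ' = +20.97871; +20.97871 ∉ [-1.4, -0.8) → out
#8 (-11,-16): internal coord -11 + (-16)·λ' = -1.11146; -1.11146 ∈ [-1.4, -0.8) → IN Λ
#9 (10,18): internal coord 10 + (18)·λ' = -1.12461; -1.12461 ∈ [-1.4, -0.8) → IN Λ

1, 3, 4, 8, 9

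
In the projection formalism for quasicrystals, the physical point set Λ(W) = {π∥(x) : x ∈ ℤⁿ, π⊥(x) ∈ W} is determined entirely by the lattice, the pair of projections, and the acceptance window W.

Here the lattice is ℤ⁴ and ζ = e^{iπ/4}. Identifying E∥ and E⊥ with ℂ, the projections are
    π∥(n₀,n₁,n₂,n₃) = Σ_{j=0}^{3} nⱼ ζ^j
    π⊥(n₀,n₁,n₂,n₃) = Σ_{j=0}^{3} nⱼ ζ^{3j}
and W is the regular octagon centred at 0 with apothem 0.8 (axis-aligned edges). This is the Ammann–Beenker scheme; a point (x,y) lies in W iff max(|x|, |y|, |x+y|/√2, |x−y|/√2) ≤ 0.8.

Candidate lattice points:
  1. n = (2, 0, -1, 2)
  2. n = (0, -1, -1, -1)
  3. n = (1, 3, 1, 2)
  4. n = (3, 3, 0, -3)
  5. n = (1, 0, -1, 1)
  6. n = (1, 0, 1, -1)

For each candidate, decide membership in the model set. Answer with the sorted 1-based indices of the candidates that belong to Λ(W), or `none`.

With ζ = e^{iπ/4} the internal vectors are ζ^0,ζ^3,ζ^6,ζ^9.
candidate 1: n = (2, 0, -1, 2) → π⊥ ≈ (+3.4142, +2.4142); max(|x|,|y|,|x±y|/√2) = 4.1213 > 0.8 ⇒ ∉ W
candidate 2: n = (0, -1, -1, -1) → π⊥ ≈ (+0.0000, -0.4142); max(|x|,|y|,|x±y|/√2) = 0.4142 ≤ 0.8 ⇒ ∈ W
candidate 3: n = (1, 3, 1, 2) → π⊥ ≈ (+0.2929, +2.5355); max(|x|,|y|,|x±y|/√2) = 2.5355 > 0.8 ⇒ ∉ W
candidate 4: n = (3, 3, 0, -3) → π⊥ ≈ (-1.2426, +0.0000); max(|x|,|y|,|x±y|/√2) = 1.2426 > 0.8 ⇒ ∉ W
candidate 5: n = (1, 0, -1, 1) → π⊥ ≈ (+1.7071, +1.7071); max(|x|,|y|,|x±y|/√2) = 2.4142 > 0.8 ⇒ ∉ W
candidate 6: n = (1, 0, 1, -1) → π⊥ ≈ (+0.2929, -1.7071); max(|x|,|y|,|x±y|/√2) = 1.7071 > 0.8 ⇒ ∉ W

2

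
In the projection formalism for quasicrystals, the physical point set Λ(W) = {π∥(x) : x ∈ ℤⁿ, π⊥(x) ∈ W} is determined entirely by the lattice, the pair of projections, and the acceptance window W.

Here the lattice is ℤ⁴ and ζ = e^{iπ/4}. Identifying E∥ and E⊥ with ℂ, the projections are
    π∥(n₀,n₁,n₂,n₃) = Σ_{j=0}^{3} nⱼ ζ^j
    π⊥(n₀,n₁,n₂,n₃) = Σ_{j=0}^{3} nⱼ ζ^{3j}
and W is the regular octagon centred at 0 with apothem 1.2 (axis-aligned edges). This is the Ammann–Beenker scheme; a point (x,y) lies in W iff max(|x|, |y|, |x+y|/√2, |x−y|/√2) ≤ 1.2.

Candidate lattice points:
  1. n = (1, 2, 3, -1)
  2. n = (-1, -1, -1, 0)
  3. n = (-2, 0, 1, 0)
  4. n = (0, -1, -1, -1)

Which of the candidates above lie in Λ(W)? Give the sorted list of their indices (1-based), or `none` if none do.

π⊥(n) = n₀ + n₁ζ³ + n₂ζ⁶ + n₃ζ⁹ where ζ = e^{iπ/4}.
#1 (1, 2, 3, -1): internal (-1.12132, -2.29289); octagon support 2.41421 vs apothem 1.2 → ∉ W
#2 (-1, -1, -1, 0): internal (-0.29289, 0.29289); octagon support 0.41421 vs apothem 1.2 → ∈ W
#3 (-2, 0, 1, 0): internal (-2.00000, -1.00000); octagon support 2.12132 vs apothem 1.2 → ∉ W
#4 (0, -1, -1, -1): internal (0.00000, -0.41421); octagon support 0.41421 vs apothem 1.2 → ∈ W

2, 4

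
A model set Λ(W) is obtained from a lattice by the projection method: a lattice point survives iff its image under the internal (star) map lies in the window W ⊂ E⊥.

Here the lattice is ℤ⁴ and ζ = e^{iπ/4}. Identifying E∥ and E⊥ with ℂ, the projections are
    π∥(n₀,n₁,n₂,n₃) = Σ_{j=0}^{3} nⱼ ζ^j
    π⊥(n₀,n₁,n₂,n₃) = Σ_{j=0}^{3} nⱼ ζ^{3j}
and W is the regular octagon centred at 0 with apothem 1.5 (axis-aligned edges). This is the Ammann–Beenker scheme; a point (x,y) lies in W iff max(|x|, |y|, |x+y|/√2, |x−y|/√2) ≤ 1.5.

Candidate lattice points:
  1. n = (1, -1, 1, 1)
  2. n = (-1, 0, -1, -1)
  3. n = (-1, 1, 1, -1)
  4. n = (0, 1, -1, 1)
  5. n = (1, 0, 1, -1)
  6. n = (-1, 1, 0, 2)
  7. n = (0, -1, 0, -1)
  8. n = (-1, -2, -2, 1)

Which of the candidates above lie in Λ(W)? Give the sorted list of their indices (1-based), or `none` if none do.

Internal map: ζ^{3j} for j=0..3 gives (1,0), (−√2/2,√2/2), (0,−1), (√2/2,√2/2).
#1 (1, -1, 1, 1): internal (2.414214, -1.000000); octagon support 2.414214 vs apothem 1.5 → ∉ W
#2 (-1, 0, -1, -1): internal (-1.707107, 0.292893); octagon support 1.707107 vs apothem 1.5 → ∉ W
#3 (-1, 1, 1, -1): internal (-2.414214, -1.000000); octagon support 2.414214 vs apothem 1.5 → ∉ W
#4 (0, 1, -1, 1): internal (0.000000, 2.414214); octagon support 2.414214 vs apothem 1.5 → ∉ W
#5 (1, 0, 1, -1): internal (0.292893, -1.707107); octagon support 1.707107 vs apothem 1.5 → ∉ W
#6 (-1, 1, 0, 2): internal (-0.292893, 2.121320); octagon support 2.121320 vs apothem 1.5 → ∉ W
#7 (0, -1, 0, -1): internal (0.000000, -1.414214); octagon support 1.414214 vs apothem 1.5 → ∈ W
#8 (-1, -2, -2, 1): internal (1.121320, 1.292893); octagon support 1.707107 vs apothem 1.5 → ∉ W

7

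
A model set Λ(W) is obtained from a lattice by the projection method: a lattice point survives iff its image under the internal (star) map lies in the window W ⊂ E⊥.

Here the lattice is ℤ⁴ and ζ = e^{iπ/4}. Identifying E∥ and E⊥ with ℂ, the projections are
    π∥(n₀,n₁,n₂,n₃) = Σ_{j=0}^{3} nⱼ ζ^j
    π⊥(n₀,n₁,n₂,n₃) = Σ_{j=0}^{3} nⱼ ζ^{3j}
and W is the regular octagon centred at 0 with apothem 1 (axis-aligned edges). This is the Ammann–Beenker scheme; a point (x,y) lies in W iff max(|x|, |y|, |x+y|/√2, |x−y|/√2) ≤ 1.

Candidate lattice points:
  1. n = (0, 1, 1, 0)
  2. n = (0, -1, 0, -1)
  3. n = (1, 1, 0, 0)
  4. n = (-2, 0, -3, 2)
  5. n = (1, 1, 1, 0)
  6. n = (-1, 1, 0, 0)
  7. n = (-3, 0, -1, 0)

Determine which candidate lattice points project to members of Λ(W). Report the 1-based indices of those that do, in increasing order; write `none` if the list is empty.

π⊥(n) = n₀ + n₁ζ³ + n₂ζ⁶ + n₃ζ⁹ where ζ = e^{iπ/4}.
#1 (0, 1, 1, 0): internal (-0.7071, -0.2929); octagon support 0.7071 vs apothem 1 → ∈ W
#2 (0, -1, 0, -1): internal (0.0000, -1.4142); octagon support 1.4142 vs apothem 1 → ∉ W
#3 (1, 1, 0, 0): internal (0.2929, 0.7071); octagon support 0.7071 vs apothem 1 → ∈ W
#4 (-2, 0, -3, 2): internal (-0.5858, 4.4142); octagon support 4.4142 vs apothem 1 → ∉ W
#5 (1, 1, 1, 0): internal (0.2929, -0.2929); octagon support 0.4142 vs apothem 1 → ∈ W
#6 (-1, 1, 0, 0): internal (-1.7071, 0.7071); octagon support 1.7071 vs apothem 1 → ∉ W
#7 (-3, 0, -1, 0): internal (-3.0000, 1.0000); octagon support 3.0000 vs apothem 1 → ∉ W

1, 3, 5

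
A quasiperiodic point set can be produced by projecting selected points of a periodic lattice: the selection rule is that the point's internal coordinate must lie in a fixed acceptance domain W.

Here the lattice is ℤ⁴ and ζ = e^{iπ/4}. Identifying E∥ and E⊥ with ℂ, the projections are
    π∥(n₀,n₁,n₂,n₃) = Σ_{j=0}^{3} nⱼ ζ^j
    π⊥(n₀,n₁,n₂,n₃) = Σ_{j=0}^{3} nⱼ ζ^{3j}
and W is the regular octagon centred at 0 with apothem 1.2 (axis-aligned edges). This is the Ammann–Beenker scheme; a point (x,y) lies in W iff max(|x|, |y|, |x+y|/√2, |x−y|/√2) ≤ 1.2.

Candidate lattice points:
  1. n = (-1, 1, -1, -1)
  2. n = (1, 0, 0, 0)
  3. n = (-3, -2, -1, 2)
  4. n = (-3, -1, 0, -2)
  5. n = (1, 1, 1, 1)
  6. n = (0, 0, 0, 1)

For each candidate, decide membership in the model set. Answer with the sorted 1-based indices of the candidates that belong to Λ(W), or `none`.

2, 3, 5, 6

π⊥(n) = n₀ + n₁ζ³ + n₂ζ⁶ + n₃ζ⁹ where ζ = e^{iπ/4}.
#1 (-1, 1, -1, -1): internal (-2.41421, 1.00000); octagon support 2.41421 vs apothem 1.2 → ∉ W
#2 (1, 0, 0, 0): internal (1.00000, 0.00000); octagon support 1.00000 vs apothem 1.2 → ∈ W
#3 (-3, -2, -1, 2): internal (-0.17157, 1.00000); octagon support 1.00000 vs apothem 1.2 → ∈ W
#4 (-3, -1, 0, -2): internal (-3.70711, -2.12132); octagon support 4.12132 vs apothem 1.2 → ∉ W
#5 (1, 1, 1, 1): internal (1.00000, 0.41421); octagon support 1.00000 vs apothem 1.2 → ∈ W
#6 (0, 0, 0, 1): internal (0.70711, 0.70711); octagon support 1.00000 vs apothem 1.2 → ∈ W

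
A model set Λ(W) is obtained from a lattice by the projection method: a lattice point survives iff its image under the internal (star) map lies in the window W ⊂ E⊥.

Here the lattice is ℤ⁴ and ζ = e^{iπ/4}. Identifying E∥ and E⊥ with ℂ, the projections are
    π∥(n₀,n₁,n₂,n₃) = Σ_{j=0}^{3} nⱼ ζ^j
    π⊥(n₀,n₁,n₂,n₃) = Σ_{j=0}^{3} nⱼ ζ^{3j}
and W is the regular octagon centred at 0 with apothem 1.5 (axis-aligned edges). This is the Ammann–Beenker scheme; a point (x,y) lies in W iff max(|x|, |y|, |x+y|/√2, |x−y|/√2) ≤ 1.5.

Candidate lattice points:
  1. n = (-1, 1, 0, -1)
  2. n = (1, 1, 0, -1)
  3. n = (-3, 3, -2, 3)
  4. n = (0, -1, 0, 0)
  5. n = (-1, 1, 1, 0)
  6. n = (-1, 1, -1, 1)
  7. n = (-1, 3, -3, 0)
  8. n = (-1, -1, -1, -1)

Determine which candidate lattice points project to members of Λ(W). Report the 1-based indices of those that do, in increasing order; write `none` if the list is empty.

2, 4, 8

With ζ = e^{iπ/4} the internal vectors are ζ^0,ζ^3,ζ^6,ζ^9.
#1 (-1, 1, 0, -1): internal (-2.414214, 0.000000); octagon support 2.414214 vs apothem 1.5 → ∉ W
#2 (1, 1, 0, -1): internal (-0.414214, 0.000000); octagon support 0.414214 vs apothem 1.5 → ∈ W
#3 (-3, 3, -2, 3): internal (-3.000000, 6.242641); octagon support 6.535534 vs apothem 1.5 → ∉ W
#4 (0, -1, 0, 0): internal (0.707107, -0.707107); octagon support 1.000000 vs apothem 1.5 → ∈ W
#5 (-1, 1, 1, 0): internal (-1.707107, -0.292893); octagon support 1.707107 vs apothem 1.5 → ∉ W
#6 (-1, 1, -1, 1): internal (-1.000000, 2.414214); octagon support 2.414214 vs apothem 1.5 → ∉ W
#7 (-1, 3, -3, 0): internal (-3.121320, 5.121320); octagon support 5.828427 vs apothem 1.5 → ∉ W
#8 (-1, -1, -1, -1): internal (-1.000000, -0.414214); octagon support 1.000000 vs apothem 1.5 → ∈ W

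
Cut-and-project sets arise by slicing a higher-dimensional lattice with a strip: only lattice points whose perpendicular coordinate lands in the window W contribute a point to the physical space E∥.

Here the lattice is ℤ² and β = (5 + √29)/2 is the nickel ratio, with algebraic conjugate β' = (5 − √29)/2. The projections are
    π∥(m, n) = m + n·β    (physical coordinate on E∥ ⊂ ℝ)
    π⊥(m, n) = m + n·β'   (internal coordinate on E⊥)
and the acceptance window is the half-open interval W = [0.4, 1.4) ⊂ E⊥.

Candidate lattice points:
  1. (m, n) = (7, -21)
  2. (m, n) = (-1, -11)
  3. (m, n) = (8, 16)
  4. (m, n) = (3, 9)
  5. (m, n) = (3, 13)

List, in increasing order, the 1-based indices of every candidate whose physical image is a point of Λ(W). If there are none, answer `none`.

2, 4, 5

β' = (5−√29)/2 ≈ -0.1926.
[1] lift (7,-21): star map gives 11.0442; window check 0.4 ≤ 11.0442 < 1.4 is false → out
[2] lift (-1,-11): star map gives 1.1184; window check 0.4 ≤ 1.1184 < 1.4 is true → IN Λ
[3] lift (8,16): star map gives 4.9187; window check 0.4 ≤ 4.9187 < 1.4 is false → out
[4] lift (3,9): star map gives 1.2668; window check 0.4 ≤ 1.2668 < 1.4 is true → IN Λ
[5] lift (3,13): star map gives 0.4964; window check 0.4 ≤ 0.4964 < 1.4 is true → IN Λ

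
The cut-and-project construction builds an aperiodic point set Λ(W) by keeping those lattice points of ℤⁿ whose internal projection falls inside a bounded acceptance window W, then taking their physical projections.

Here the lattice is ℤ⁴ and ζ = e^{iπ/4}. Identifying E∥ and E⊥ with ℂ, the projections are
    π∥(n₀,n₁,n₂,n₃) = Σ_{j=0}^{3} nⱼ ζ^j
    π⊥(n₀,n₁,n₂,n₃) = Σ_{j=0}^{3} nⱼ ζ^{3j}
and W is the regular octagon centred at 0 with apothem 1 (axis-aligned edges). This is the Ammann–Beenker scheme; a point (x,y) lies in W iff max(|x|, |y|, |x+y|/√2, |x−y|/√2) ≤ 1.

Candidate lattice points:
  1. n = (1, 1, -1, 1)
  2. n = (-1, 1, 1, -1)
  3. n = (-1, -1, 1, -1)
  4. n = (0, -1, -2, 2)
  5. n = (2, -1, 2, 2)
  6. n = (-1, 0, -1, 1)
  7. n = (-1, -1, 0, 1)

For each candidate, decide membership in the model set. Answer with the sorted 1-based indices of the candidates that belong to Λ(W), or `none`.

7

π⊥(n) = n₀ + n₁ζ³ + n₂ζ⁶ + n₃ζ⁹ where ζ = e^{iπ/4}.
#1 (1, 1, -1, 1): internal (1.000000, 2.414214); octagon support 2.414214 vs apothem 1 → ∉ W
#2 (-1, 1, 1, -1): internal (-2.414214, -1.000000); octagon support 2.414214 vs apothem 1 → ∉ W
#3 (-1, -1, 1, -1): internal (-1.000000, -2.414214); octagon support 2.414214 vs apothem 1 → ∉ W
#4 (0, -1, -2, 2): internal (2.121320, 2.707107); octagon support 3.414214 vs apothem 1 → ∉ W
#5 (2, -1, 2, 2): internal (4.121320, -1.292893); octagon support 4.121320 vs apothem 1 → ∉ W
#6 (-1, 0, -1, 1): internal (-0.292893, 1.707107); octagon support 1.707107 vs apothem 1 → ∉ W
#7 (-1, -1, 0, 1): internal (0.414214, 0.000000); octagon support 0.414214 vs apothem 1 → ∈ W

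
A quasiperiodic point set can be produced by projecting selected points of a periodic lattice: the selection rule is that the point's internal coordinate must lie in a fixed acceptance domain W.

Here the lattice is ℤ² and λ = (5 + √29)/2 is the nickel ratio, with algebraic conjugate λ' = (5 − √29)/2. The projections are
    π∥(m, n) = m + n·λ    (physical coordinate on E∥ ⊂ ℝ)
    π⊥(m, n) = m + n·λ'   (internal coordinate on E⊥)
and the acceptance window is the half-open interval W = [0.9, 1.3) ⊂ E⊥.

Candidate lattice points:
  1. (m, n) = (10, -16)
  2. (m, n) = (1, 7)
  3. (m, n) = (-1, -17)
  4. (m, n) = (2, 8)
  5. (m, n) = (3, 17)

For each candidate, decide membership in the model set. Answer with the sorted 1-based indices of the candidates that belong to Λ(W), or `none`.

none

Numerically λ ≈ 5.1926 and λ' = −1/λ ≈ -0.1926.
[1] lift (10,-16): star map gives 13.0813; window check 0.9 ≤ 13.0813 < 1.3 is false → out
[2] lift (1,7): star map gives -0.3481; window check 0.9 ≤ -0.3481 < 1.3 is false → out
[3] lift (-1,-17): star map gives 2.2739; window check 0.9 ≤ 2.2739 < 1.3 is false → out
[4] lift (2,8): star map gives 0.4593; window check 0.9 ≤ 0.4593 < 1.3 is false → out
[5] lift (3,17): star map gives -0.2739; window check 0.9 ≤ -0.2739 < 1.3 is false → out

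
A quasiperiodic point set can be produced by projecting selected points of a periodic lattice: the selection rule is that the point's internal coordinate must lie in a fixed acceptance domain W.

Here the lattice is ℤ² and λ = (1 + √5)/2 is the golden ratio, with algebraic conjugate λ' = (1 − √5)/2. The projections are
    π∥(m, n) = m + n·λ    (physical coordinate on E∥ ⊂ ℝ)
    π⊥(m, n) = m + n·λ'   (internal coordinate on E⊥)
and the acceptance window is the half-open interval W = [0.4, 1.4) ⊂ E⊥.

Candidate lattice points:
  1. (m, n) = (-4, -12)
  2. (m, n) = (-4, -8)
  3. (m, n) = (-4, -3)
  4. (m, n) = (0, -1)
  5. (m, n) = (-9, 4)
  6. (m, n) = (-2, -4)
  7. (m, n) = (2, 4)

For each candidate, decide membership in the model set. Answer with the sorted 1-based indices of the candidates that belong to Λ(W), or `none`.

2, 4, 6

Numerically λ ≈ 1.618034 and λ' = −1/λ ≈ -0.618034.
[1] lift (-4,-12): star map gives 3.416408; window check 0.4 ≤ 3.416408 < 1.4 is false → out
[2] lift (-4,-8): star map gives 0.944272; window check 0.4 ≤ 0.944272 < 1.4 is true → IN Λ
[3] lift (-4,-3): star map gives -2.145898; window check 0.4 ≤ -2.145898 < 1.4 is false → out
[4] lift (0,-1): star map gives 0.618034; window check 0.4 ≤ 0.618034 < 1.4 is true → IN Λ
[5] lift (-9,4): star map gives -11.472136; window check 0.4 ≤ -11.472136 < 1.4 is false → out
[6] lift (-2,-4): star map gives 0.472136; window check 0.4 ≤ 0.472136 < 1.4 is true → IN Λ
[7] lift (2,4): star map gives -0.472136; window check 0.4 ≤ -0.472136 < 1.4 is false → out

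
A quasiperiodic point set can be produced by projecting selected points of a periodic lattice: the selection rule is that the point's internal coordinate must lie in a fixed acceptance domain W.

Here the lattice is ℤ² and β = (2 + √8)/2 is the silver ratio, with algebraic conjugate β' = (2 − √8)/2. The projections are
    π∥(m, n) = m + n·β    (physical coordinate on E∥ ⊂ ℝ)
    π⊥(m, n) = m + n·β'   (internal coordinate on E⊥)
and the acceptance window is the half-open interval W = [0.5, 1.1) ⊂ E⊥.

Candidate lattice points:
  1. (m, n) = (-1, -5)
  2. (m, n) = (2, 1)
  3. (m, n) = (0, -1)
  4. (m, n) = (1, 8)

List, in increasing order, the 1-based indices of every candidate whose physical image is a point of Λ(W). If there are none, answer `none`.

1

Compute β' = (2−√8)/2 = -0.41421, so π⊥(m,n) = m -0.41421·n.
#1 (-1,-5): internal coord -1 + (-5)·β' = +1.07107; +1.07107 ∈ [0.5, 1.1) → IN Λ
#2 (2,1): internal coord 2 + (1)·β' = +1.58579; +1.58579 ∉ [0.5, 1.1) → out
#3 (0,-1): internal coord 0 + (-1)·β' = +0.41421; +0.41421 ∉ [0.5, 1.1) → out
#4 (1,8): internal coord 1 + (8)·β' = -2.31371; -2.31371 ∉ [0.5, 1.1) → out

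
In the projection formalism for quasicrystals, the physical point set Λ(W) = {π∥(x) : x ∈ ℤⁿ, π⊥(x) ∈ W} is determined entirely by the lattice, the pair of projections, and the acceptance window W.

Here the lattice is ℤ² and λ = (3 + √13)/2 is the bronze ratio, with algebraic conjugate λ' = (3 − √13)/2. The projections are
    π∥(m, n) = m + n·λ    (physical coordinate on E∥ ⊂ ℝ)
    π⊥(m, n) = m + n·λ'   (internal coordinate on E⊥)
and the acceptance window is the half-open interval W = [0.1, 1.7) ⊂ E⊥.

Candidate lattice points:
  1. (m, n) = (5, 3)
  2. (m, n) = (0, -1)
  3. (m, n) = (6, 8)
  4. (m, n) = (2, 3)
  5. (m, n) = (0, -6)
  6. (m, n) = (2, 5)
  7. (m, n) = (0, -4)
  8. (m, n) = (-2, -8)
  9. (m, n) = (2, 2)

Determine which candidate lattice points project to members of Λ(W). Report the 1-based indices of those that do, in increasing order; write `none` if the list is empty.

2, 4, 6, 7, 8, 9

λ' = (3−√13)/2 ≈ -0.3028.
#1 (5,3): internal coord 5 + (3)·λ' = +4.0917; +4.0917 ∉ [0.1, 1.7) → out
#2 (0,-1): internal coord 0 + (-1)·λ' = +0.3028; +0.3028 ∈ [0.1, 1.7) → IN Λ
#3 (6,8): internal coord 6 + (8)·λ' = +3.5778; +3.5778 ∉ [0.1, 1.7) → out
#4 (2,3): internal coord 2 + (3)·λ' = +1.0917; +1.0917 ∈ [0.1, 1.7) → IN Λ
#5 (0,-6): internal coord 0 + (-6)·λ' = +1.8167; +1.8167 ∉ [0.1, 1.7) → out
#6 (2,5): internal coord 2 + (5)·λ' = +0.4861; +0.4861 ∈ [0.1, 1.7) → IN Λ
#7 (0,-4): internal coord 0 + (-4)·λ' = +1.2111; +1.2111 ∈ [0.1, 1.7) → IN Λ
#8 (-2,-8): internal coord -2 + (-8)·λ' = +0.4222; +0.4222 ∈ [0.1, 1.7) → IN Λ
#9 (2,2): internal coord 2 + (2)·λ' = +1.3944; +1.3944 ∈ [0.1, 1.7) → IN Λ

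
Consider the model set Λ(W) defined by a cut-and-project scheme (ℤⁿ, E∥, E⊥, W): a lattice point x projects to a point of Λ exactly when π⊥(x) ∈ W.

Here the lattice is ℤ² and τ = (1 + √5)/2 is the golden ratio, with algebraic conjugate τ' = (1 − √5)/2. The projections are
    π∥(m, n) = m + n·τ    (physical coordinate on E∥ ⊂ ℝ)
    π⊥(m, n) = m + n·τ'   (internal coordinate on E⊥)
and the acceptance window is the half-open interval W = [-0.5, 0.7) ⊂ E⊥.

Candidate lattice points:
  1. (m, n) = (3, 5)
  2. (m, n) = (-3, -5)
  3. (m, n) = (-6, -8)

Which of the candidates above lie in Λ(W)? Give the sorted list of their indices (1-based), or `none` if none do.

Numerically τ ≈ 1.618034 and τ' = −1/τ ≈ -0.618034.
[1] lift (3,5): star map gives -0.090170; window check -0.5 ≤ -0.090170 < 0.7 is true → IN Λ
[2] lift (-3,-5): star map gives 0.090170; window check -0.5 ≤ 0.090170 < 0.7 is true → IN Λ
[3] lift (-6,-8): star map gives -1.055728; window check -0.5 ≤ -1.055728 < 0.7 is false → out

1, 2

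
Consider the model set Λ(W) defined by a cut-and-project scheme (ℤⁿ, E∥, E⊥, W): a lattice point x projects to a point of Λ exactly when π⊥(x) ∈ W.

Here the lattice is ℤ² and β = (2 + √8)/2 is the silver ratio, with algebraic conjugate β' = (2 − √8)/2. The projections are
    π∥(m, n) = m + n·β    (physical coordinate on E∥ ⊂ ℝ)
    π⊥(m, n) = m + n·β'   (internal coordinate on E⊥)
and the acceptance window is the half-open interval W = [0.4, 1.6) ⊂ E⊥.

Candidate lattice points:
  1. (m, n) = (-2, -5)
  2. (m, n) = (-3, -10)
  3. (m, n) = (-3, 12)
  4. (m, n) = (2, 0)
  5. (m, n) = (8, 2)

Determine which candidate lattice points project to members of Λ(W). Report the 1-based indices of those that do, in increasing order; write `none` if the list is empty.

Compute β' = (2−√8)/2 = -0.4142, so π⊥(m,n) = m -0.4142·n.
#1 (-2,-5): internal coord -2 + (-5)·β' = +0.0711; +0.0711 ∉ [0.4, 1.6) → out
#2 (-3,-10): internal coord -3 + (-10)·β' = +1.1421; +1.1421 ∈ [0.4, 1.6) → IN Λ
#3 (-3,12): internal coord -3 + (12)·β' = -7.9706; -7.9706 ∉ [0.4, 1.6) → out
#4 (2,0): internal coord 2 + (0)·β' = +2.0000; +2.0000 ∉ [0.4, 1.6) → out
#5 (8,2): internal coord 8 + (2)·β' = +7.1716; +7.1716 ∉ [0.4, 1.6) → out

2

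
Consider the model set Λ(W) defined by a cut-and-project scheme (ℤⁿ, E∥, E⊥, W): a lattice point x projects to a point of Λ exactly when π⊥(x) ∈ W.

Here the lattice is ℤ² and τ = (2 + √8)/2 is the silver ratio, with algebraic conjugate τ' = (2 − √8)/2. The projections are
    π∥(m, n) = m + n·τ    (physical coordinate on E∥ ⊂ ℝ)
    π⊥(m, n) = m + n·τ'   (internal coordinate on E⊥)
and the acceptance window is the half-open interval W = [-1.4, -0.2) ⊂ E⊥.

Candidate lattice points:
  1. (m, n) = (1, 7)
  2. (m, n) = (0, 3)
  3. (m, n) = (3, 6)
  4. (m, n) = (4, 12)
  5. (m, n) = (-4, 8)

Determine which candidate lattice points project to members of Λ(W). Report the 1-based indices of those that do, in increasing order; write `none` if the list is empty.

τ' = (2−√8)/2 ≈ -0.414214.
candidate 1: (m,n)=(1,7) → π∥ = 1+7·τ ≈ 17.899495, π⊥ = 1+7·τ' ≈ -1.899495 ∉ [-1.4, -0.2) ⇒ out
candidate 2: (m,n)=(0,3) → π∥ = 0+3·τ ≈ 7.242641, π⊥ = 0+3·τ' ≈ -1.242641 ∈ [-1.4, -0.2) ⇒ IN Λ
candidate 3: (m,n)=(3,6) → π∥ = 3+6·τ ≈ 17.485281, π⊥ = 3+6·τ' ≈ 0.514719 ∉ [-1.4, -0.2) ⇒ out
candidate 4: (m,n)=(4,12) → π∥ = 4+12·τ ≈ 32.970563, π⊥ = 4+12·τ' ≈ -0.970563 ∈ [-1.4, -0.2) ⇒ IN Λ
candidate 5: (m,n)=(-4,8) → π∥ = -4+8·τ ≈ 15.313708, π⊥ = -4+8·τ' ≈ -7.313708 ∉ [-1.4, -0.2) ⇒ out

2, 4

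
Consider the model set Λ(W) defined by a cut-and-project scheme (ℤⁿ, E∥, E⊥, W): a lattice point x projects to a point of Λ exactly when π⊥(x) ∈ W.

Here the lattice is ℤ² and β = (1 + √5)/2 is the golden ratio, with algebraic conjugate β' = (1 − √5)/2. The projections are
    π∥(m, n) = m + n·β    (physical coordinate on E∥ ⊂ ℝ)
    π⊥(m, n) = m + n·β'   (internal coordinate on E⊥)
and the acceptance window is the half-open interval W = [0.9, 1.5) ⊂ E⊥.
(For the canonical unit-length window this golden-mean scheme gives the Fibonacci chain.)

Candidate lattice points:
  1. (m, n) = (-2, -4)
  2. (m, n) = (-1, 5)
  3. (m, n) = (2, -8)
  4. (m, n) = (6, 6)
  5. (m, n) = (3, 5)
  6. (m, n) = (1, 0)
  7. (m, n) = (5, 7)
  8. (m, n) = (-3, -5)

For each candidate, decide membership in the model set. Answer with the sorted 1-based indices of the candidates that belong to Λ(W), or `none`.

6

Numerically β ≈ 1.61803 and β' = −1/β ≈ -0.61803.
#1 (-2,-4): internal coord -2 + (-4)·β' = +0.47214; +0.47214 ∉ [0.9, 1.5) → out
#2 (-1,5): internal coord -1 + (5)·β' = -4.09017; -4.09017 ∉ [0.9, 1.5) → out
#3 (2,-8): internal coord 2 + (-8)·β' = +6.94427; +6.94427 ∉ [0.9, 1.5) → out
#4 (6,6): internal coord 6 + (6)·β' = +2.29180; +2.29180 ∉ [0.9, 1.5) → out
#5 (3,5): internal coord 3 + (5)·β' = -0.09017; -0.09017 ∉ [0.9, 1.5) → out
#6 (1,0): internal coord 1 + (0)·β' = +1.00000; +1.00000 ∈ [0.9, 1.5) → IN Λ
#7 (5,7): internal coord 5 + (7)·β' = +0.67376; +0.67376 ∉ [0.9, 1.5) → out
#8 (-3,-5): internal coord -3 + (-5)·β' = +0.09017; +0.09017 ∉ [0.9, 1.5) → out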